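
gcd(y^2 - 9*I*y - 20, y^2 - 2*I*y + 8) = y - 4*I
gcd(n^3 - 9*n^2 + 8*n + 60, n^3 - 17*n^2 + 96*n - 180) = n^2 - 11*n + 30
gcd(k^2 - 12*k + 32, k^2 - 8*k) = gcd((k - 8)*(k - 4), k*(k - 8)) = k - 8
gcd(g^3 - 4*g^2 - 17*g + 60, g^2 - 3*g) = g - 3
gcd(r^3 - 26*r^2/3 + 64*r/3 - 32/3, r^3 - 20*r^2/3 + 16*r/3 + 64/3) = r^2 - 8*r + 16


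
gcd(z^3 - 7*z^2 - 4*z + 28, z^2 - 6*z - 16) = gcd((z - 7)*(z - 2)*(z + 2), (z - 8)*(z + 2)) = z + 2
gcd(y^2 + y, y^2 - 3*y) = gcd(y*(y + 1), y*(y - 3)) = y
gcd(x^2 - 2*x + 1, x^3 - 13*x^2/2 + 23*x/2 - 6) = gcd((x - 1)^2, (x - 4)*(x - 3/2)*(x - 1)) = x - 1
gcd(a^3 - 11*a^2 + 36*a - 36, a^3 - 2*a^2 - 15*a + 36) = a - 3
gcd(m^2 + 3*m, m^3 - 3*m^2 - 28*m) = m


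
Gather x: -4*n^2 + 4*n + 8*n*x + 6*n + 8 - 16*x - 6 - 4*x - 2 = -4*n^2 + 10*n + x*(8*n - 20)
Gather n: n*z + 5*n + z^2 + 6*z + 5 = n*(z + 5) + z^2 + 6*z + 5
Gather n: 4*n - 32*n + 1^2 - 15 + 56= 42 - 28*n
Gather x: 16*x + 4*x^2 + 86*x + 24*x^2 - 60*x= 28*x^2 + 42*x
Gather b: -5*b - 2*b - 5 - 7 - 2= -7*b - 14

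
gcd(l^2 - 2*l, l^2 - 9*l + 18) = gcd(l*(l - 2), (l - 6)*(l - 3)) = 1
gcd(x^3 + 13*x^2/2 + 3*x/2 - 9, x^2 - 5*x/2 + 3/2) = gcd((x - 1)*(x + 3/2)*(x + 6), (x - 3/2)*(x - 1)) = x - 1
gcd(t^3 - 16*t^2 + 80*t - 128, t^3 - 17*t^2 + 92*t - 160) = t^2 - 12*t + 32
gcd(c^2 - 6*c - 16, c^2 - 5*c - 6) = 1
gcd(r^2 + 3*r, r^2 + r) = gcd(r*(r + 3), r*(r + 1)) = r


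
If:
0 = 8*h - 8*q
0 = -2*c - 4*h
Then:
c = -2*q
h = q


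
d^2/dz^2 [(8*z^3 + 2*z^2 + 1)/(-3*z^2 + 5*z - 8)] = 2*(-38*z^3 + 1077*z^2 - 1491*z - 129)/(27*z^6 - 135*z^5 + 441*z^4 - 845*z^3 + 1176*z^2 - 960*z + 512)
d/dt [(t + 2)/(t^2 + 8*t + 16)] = -t/(t^3 + 12*t^2 + 48*t + 64)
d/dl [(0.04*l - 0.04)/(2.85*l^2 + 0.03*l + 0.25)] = (0.114*l^2 + 0.0012*l + 0.01)*(2.85*l^2 + 0.03*l - (l - 1)*(5.7*l + 0.03) + 0.25)/(2.85*l^2 + 0.03*l + 0.25)^3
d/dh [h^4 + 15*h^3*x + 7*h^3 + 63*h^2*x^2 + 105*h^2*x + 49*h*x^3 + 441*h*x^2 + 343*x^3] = 4*h^3 + 45*h^2*x + 21*h^2 + 126*h*x^2 + 210*h*x + 49*x^3 + 441*x^2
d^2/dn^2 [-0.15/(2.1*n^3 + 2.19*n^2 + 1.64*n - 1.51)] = ((1.89*n + 0.657)*(2.1*n^3 + 2.19*n^2 + 1.64*n - 1.51) - 0.15*(6.3*n^2 + 4.38*n + 1.64)*(12.6*n^2 + 8.76*n + 3.28))/(2.1*n^3 + 2.19*n^2 + 1.64*n - 1.51)^3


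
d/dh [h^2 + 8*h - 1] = 2*h + 8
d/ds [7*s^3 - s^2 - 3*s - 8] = 21*s^2 - 2*s - 3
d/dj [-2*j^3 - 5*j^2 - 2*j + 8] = -6*j^2 - 10*j - 2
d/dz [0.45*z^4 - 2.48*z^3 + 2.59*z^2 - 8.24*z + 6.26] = 1.8*z^3 - 7.44*z^2 + 5.18*z - 8.24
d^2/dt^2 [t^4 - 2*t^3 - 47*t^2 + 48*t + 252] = 12*t^2 - 12*t - 94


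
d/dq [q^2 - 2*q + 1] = 2*q - 2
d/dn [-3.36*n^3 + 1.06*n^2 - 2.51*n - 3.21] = -10.08*n^2 + 2.12*n - 2.51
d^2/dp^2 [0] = 0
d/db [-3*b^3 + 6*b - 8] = 6 - 9*b^2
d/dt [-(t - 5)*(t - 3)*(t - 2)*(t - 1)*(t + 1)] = -5*t^4 + 40*t^3 - 90*t^2 + 40*t + 31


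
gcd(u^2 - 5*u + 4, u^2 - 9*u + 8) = u - 1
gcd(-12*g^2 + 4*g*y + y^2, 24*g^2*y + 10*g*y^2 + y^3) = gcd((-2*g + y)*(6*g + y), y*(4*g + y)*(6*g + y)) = 6*g + y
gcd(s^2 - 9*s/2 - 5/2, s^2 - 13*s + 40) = s - 5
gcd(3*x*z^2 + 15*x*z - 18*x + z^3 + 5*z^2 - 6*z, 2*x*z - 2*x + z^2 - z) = z - 1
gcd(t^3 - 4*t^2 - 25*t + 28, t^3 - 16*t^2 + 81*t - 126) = t - 7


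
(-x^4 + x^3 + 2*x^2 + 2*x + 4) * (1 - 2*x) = 2*x^5 - 3*x^4 - 3*x^3 - 2*x^2 - 6*x + 4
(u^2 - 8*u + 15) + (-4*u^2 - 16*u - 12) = -3*u^2 - 24*u + 3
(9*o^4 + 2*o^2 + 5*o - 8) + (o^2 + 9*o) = 9*o^4 + 3*o^2 + 14*o - 8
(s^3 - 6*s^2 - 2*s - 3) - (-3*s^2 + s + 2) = s^3 - 3*s^2 - 3*s - 5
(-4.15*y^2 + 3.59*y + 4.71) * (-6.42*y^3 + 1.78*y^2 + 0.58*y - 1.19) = 26.643*y^5 - 30.4348*y^4 - 26.255*y^3 + 15.4045*y^2 - 1.5403*y - 5.6049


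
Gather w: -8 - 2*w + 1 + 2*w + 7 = 0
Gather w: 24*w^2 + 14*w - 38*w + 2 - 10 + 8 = 24*w^2 - 24*w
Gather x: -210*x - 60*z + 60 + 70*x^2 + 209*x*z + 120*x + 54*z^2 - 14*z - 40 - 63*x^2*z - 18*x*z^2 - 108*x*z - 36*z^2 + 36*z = x^2*(70 - 63*z) + x*(-18*z^2 + 101*z - 90) + 18*z^2 - 38*z + 20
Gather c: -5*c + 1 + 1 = 2 - 5*c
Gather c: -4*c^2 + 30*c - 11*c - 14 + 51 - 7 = -4*c^2 + 19*c + 30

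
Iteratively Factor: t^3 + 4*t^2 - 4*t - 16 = (t + 4)*(t^2 - 4) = (t - 2)*(t + 4)*(t + 2)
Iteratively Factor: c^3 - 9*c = (c + 3)*(c^2 - 3*c) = (c - 3)*(c + 3)*(c)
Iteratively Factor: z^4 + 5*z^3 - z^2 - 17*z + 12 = (z + 4)*(z^3 + z^2 - 5*z + 3) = (z - 1)*(z + 4)*(z^2 + 2*z - 3) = (z - 1)^2*(z + 4)*(z + 3)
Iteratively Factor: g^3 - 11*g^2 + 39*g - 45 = (g - 5)*(g^2 - 6*g + 9) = (g - 5)*(g - 3)*(g - 3)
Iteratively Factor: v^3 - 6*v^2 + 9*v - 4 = (v - 1)*(v^2 - 5*v + 4) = (v - 4)*(v - 1)*(v - 1)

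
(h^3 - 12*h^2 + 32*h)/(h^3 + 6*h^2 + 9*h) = (h^2 - 12*h + 32)/(h^2 + 6*h + 9)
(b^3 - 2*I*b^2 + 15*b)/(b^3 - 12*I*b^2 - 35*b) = (b + 3*I)/(b - 7*I)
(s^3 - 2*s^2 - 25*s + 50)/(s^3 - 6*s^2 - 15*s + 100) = (s^2 + 3*s - 10)/(s^2 - s - 20)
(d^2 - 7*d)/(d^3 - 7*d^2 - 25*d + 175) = d/(d^2 - 25)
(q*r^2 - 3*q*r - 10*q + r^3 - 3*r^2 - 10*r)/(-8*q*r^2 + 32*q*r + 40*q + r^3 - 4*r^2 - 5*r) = (-q*r - 2*q - r^2 - 2*r)/(8*q*r + 8*q - r^2 - r)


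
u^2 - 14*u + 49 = (u - 7)^2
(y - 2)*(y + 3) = y^2 + y - 6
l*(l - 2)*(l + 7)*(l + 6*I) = l^4 + 5*l^3 + 6*I*l^3 - 14*l^2 + 30*I*l^2 - 84*I*l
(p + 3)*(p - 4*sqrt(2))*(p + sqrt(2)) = p^3 - 3*sqrt(2)*p^2 + 3*p^2 - 9*sqrt(2)*p - 8*p - 24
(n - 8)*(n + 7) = n^2 - n - 56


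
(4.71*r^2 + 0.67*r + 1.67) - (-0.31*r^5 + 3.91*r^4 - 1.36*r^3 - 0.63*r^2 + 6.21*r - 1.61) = 0.31*r^5 - 3.91*r^4 + 1.36*r^3 + 5.34*r^2 - 5.54*r + 3.28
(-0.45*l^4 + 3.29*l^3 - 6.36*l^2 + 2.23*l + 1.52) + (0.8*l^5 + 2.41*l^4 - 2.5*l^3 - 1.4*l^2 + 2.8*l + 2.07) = 0.8*l^5 + 1.96*l^4 + 0.79*l^3 - 7.76*l^2 + 5.03*l + 3.59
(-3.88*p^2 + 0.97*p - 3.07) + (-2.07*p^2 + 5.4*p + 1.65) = -5.95*p^2 + 6.37*p - 1.42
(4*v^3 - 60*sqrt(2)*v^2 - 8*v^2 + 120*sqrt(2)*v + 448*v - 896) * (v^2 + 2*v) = 4*v^5 - 60*sqrt(2)*v^4 + 432*v^3 + 240*sqrt(2)*v^2 - 1792*v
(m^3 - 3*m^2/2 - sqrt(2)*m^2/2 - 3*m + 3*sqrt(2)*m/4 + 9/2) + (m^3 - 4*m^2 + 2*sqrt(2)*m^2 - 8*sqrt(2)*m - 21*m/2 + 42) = 2*m^3 - 11*m^2/2 + 3*sqrt(2)*m^2/2 - 27*m/2 - 29*sqrt(2)*m/4 + 93/2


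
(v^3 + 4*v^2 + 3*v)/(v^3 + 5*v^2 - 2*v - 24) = v*(v + 1)/(v^2 + 2*v - 8)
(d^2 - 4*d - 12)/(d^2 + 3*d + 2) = (d - 6)/(d + 1)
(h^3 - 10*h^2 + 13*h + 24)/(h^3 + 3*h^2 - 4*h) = (h^3 - 10*h^2 + 13*h + 24)/(h*(h^2 + 3*h - 4))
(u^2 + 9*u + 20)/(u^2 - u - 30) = (u + 4)/(u - 6)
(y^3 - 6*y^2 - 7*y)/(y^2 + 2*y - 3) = y*(y^2 - 6*y - 7)/(y^2 + 2*y - 3)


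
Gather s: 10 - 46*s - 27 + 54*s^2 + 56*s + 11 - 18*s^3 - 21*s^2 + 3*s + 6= -18*s^3 + 33*s^2 + 13*s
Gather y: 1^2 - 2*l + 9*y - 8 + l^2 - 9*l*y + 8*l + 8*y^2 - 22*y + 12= l^2 + 6*l + 8*y^2 + y*(-9*l - 13) + 5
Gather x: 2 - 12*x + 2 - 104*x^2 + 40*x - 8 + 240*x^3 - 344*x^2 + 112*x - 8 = 240*x^3 - 448*x^2 + 140*x - 12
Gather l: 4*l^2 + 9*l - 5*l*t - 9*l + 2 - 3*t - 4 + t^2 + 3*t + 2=4*l^2 - 5*l*t + t^2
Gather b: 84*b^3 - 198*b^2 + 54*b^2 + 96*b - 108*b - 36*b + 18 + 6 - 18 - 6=84*b^3 - 144*b^2 - 48*b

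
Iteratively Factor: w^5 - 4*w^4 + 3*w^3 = (w)*(w^4 - 4*w^3 + 3*w^2) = w*(w - 1)*(w^3 - 3*w^2) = w^2*(w - 1)*(w^2 - 3*w) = w^3*(w - 1)*(w - 3)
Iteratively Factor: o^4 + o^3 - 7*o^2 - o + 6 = (o - 2)*(o^3 + 3*o^2 - o - 3) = (o - 2)*(o + 1)*(o^2 + 2*o - 3) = (o - 2)*(o + 1)*(o + 3)*(o - 1)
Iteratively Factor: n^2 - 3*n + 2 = (n - 2)*(n - 1)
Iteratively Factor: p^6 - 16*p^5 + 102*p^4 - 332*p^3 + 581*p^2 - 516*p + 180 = (p - 1)*(p^5 - 15*p^4 + 87*p^3 - 245*p^2 + 336*p - 180) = (p - 3)*(p - 1)*(p^4 - 12*p^3 + 51*p^2 - 92*p + 60) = (p - 5)*(p - 3)*(p - 1)*(p^3 - 7*p^2 + 16*p - 12) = (p - 5)*(p - 3)^2*(p - 1)*(p^2 - 4*p + 4) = (p - 5)*(p - 3)^2*(p - 2)*(p - 1)*(p - 2)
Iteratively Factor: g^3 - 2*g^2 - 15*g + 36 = (g - 3)*(g^2 + g - 12) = (g - 3)*(g + 4)*(g - 3)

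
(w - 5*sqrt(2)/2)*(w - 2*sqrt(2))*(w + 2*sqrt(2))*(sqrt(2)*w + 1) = sqrt(2)*w^4 - 4*w^3 - 21*sqrt(2)*w^2/2 + 32*w + 20*sqrt(2)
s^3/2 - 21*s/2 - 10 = (s/2 + 1/2)*(s - 5)*(s + 4)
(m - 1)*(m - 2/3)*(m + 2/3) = m^3 - m^2 - 4*m/9 + 4/9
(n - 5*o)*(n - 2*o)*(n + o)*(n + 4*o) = n^4 - 2*n^3*o - 21*n^2*o^2 + 22*n*o^3 + 40*o^4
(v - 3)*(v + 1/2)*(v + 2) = v^3 - v^2/2 - 13*v/2 - 3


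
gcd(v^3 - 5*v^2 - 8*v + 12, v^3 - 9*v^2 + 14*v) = 1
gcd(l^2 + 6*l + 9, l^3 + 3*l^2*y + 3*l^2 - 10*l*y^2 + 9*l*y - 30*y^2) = l + 3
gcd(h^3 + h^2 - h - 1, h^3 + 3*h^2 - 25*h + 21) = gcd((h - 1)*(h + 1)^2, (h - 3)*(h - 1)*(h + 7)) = h - 1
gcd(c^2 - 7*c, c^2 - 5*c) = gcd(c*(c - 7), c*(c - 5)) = c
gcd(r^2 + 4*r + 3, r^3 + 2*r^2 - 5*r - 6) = r^2 + 4*r + 3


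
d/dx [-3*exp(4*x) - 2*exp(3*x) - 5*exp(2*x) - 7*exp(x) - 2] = (-12*exp(3*x) - 6*exp(2*x) - 10*exp(x) - 7)*exp(x)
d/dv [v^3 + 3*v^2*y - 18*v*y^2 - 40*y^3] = 3*v^2 + 6*v*y - 18*y^2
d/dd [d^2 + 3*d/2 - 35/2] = 2*d + 3/2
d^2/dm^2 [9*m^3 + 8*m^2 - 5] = 54*m + 16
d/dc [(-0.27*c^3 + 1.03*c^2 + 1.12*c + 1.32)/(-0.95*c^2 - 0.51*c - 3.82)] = (0.2565*c^4 + 0.2754*c^3 + 3.6329*c^2 - 5.3612*c - 3.6052)/(0.9025*c^4 + 0.969*c^3 + 7.5181*c^2 + 3.8964*c + 14.5924)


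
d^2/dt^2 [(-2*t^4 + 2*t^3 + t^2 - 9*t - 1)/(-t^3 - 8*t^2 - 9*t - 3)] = 10*(25*t^6 + 99*t^5 + 183*t^4 + 194*t^3 + 15*t^2 - 99*t - 39)/(t^9 + 24*t^8 + 219*t^7 + 953*t^6 + 2115*t^5 + 2682*t^4 + 2052*t^3 + 945*t^2 + 243*t + 27)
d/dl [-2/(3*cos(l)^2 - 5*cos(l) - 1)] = 2*(5 - 6*cos(l))*sin(l)/(-3*cos(l)^2 + 5*cos(l) + 1)^2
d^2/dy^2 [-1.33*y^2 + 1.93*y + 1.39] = -2.66000000000000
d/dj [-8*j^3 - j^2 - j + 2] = -24*j^2 - 2*j - 1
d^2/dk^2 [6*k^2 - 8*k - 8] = 12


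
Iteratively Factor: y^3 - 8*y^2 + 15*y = (y - 5)*(y^2 - 3*y) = (y - 5)*(y - 3)*(y)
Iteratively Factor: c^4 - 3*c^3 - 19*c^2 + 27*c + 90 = (c + 3)*(c^3 - 6*c^2 - c + 30) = (c - 3)*(c + 3)*(c^2 - 3*c - 10) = (c - 3)*(c + 2)*(c + 3)*(c - 5)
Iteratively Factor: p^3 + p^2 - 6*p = (p)*(p^2 + p - 6) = p*(p - 2)*(p + 3)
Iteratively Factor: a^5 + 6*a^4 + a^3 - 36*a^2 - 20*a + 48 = (a + 2)*(a^4 + 4*a^3 - 7*a^2 - 22*a + 24) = (a - 2)*(a + 2)*(a^3 + 6*a^2 + 5*a - 12) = (a - 2)*(a + 2)*(a + 3)*(a^2 + 3*a - 4) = (a - 2)*(a - 1)*(a + 2)*(a + 3)*(a + 4)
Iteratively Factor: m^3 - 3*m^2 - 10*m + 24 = (m + 3)*(m^2 - 6*m + 8) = (m - 2)*(m + 3)*(m - 4)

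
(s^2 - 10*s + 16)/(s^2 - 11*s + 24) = (s - 2)/(s - 3)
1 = 1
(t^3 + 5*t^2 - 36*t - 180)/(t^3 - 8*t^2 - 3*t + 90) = (t^2 + 11*t + 30)/(t^2 - 2*t - 15)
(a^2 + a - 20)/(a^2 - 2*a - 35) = (a - 4)/(a - 7)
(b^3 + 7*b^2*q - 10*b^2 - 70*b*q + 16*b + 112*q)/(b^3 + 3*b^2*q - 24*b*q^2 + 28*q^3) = (b^2 - 10*b + 16)/(b^2 - 4*b*q + 4*q^2)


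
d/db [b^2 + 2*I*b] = 2*b + 2*I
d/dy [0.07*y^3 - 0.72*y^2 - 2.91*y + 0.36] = 0.21*y^2 - 1.44*y - 2.91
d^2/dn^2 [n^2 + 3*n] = 2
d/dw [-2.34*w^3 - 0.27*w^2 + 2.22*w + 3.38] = -7.02*w^2 - 0.54*w + 2.22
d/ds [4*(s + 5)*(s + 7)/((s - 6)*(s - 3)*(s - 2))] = 4*(-s^4 - 24*s^3 + 63*s^2 + 698*s - 1692)/(s^6 - 22*s^5 + 193*s^4 - 864*s^3 + 2088*s^2 - 2592*s + 1296)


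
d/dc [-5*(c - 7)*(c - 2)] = 45 - 10*c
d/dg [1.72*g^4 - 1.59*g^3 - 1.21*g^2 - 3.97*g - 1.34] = 6.88*g^3 - 4.77*g^2 - 2.42*g - 3.97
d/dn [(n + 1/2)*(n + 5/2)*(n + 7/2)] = 3*n^2 + 13*n + 47/4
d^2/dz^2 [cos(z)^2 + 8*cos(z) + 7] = -8*cos(z) - 2*cos(2*z)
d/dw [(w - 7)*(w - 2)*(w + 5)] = 3*w^2 - 8*w - 31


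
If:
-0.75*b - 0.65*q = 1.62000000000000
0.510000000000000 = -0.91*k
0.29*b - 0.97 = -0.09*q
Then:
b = 6.42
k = -0.56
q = -9.90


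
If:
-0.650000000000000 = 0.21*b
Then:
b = -3.10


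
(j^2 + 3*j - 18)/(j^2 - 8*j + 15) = (j + 6)/(j - 5)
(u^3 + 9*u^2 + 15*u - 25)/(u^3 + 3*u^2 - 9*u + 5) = (u + 5)/(u - 1)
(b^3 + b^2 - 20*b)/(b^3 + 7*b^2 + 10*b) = (b - 4)/(b + 2)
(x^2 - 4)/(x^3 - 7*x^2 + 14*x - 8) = (x + 2)/(x^2 - 5*x + 4)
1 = 1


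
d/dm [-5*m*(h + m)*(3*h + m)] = -15*h^2 - 40*h*m - 15*m^2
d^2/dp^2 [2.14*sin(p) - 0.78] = -2.14*sin(p)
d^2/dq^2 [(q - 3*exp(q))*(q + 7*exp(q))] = 4*q*exp(q) - 84*exp(2*q) + 8*exp(q) + 2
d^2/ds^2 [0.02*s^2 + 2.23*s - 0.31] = 0.0400000000000000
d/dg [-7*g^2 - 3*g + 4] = -14*g - 3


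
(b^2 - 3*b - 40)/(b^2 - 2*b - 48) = (b + 5)/(b + 6)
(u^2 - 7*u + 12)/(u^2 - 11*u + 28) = (u - 3)/(u - 7)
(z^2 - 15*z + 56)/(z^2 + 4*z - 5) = (z^2 - 15*z + 56)/(z^2 + 4*z - 5)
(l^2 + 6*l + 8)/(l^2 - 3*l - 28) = (l + 2)/(l - 7)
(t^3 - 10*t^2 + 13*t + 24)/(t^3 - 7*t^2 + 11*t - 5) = (t^3 - 10*t^2 + 13*t + 24)/(t^3 - 7*t^2 + 11*t - 5)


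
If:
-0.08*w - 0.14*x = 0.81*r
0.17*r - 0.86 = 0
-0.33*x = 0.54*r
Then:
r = 5.06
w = -36.73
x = -8.28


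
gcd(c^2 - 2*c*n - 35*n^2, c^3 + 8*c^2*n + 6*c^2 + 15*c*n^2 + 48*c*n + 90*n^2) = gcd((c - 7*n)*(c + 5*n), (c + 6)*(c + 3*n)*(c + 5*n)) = c + 5*n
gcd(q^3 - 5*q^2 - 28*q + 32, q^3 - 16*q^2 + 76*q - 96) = q - 8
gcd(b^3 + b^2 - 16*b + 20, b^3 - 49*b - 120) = b + 5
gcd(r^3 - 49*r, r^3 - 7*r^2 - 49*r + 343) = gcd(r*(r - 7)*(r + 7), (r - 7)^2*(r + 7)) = r^2 - 49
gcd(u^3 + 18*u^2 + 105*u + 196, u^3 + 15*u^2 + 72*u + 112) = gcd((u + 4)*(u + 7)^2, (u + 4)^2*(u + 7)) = u^2 + 11*u + 28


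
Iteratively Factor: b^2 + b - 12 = (b - 3)*(b + 4)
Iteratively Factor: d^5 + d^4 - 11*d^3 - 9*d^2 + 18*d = (d + 3)*(d^4 - 2*d^3 - 5*d^2 + 6*d) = (d - 1)*(d + 3)*(d^3 - d^2 - 6*d) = (d - 3)*(d - 1)*(d + 3)*(d^2 + 2*d) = (d - 3)*(d - 1)*(d + 2)*(d + 3)*(d)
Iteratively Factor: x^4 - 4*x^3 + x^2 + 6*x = (x + 1)*(x^3 - 5*x^2 + 6*x) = (x - 3)*(x + 1)*(x^2 - 2*x) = x*(x - 3)*(x + 1)*(x - 2)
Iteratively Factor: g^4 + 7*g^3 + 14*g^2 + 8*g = (g + 1)*(g^3 + 6*g^2 + 8*g) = (g + 1)*(g + 2)*(g^2 + 4*g) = g*(g + 1)*(g + 2)*(g + 4)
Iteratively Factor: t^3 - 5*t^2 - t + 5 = (t - 1)*(t^2 - 4*t - 5) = (t - 5)*(t - 1)*(t + 1)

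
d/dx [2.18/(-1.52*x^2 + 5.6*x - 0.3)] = (6.6272*x - 12.208)/(1.52*x^2 - 5.6*x + 0.3)^2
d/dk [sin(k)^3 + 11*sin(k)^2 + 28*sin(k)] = (3*sin(k)^2 + 22*sin(k) + 28)*cos(k)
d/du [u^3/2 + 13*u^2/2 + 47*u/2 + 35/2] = 3*u^2/2 + 13*u + 47/2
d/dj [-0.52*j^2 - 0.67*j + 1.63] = -1.04*j - 0.67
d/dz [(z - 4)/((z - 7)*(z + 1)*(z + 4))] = 2*(-z^3 + 7*z^2 - 8*z - 76)/(z^6 - 4*z^5 - 58*z^4 + 68*z^3 + 1073*z^2 + 1736*z + 784)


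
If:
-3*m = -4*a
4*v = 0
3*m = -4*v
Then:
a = 0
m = 0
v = 0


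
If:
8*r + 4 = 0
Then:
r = -1/2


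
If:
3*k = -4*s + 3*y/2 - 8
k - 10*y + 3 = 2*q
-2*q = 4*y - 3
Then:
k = 6*y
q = 3/2 - 2*y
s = -33*y/8 - 2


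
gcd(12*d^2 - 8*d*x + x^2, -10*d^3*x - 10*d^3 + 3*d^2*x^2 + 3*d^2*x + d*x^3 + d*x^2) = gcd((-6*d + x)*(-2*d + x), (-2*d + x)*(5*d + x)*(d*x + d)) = -2*d + x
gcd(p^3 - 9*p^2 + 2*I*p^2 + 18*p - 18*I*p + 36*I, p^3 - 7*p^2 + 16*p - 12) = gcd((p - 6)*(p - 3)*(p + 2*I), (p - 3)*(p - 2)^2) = p - 3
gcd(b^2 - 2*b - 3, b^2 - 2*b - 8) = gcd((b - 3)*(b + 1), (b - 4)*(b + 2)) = 1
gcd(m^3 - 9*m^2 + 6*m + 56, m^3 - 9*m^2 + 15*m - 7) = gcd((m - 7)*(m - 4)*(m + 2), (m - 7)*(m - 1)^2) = m - 7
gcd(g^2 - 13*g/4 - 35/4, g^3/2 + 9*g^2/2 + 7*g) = 1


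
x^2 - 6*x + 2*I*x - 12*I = (x - 6)*(x + 2*I)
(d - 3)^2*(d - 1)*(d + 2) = d^4 - 5*d^3 + d^2 + 21*d - 18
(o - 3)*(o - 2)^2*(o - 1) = o^4 - 8*o^3 + 23*o^2 - 28*o + 12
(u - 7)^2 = u^2 - 14*u + 49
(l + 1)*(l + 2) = l^2 + 3*l + 2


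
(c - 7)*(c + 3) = c^2 - 4*c - 21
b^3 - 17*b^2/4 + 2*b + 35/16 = (b - 7/2)*(b - 5/4)*(b + 1/2)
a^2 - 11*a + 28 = (a - 7)*(a - 4)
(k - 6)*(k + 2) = k^2 - 4*k - 12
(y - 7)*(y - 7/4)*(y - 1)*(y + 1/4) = y^4 - 19*y^3/2 + 297*y^2/16 - 7*y - 49/16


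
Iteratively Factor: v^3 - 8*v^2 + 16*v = (v)*(v^2 - 8*v + 16) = v*(v - 4)*(v - 4)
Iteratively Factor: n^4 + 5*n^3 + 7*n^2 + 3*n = (n + 1)*(n^3 + 4*n^2 + 3*n) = (n + 1)*(n + 3)*(n^2 + n) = n*(n + 1)*(n + 3)*(n + 1)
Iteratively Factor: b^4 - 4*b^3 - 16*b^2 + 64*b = (b - 4)*(b^3 - 16*b) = (b - 4)*(b + 4)*(b^2 - 4*b) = (b - 4)^2*(b + 4)*(b)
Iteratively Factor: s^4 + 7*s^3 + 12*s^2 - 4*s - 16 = (s + 2)*(s^3 + 5*s^2 + 2*s - 8) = (s - 1)*(s + 2)*(s^2 + 6*s + 8) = (s - 1)*(s + 2)*(s + 4)*(s + 2)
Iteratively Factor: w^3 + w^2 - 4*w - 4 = (w + 1)*(w^2 - 4) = (w - 2)*(w + 1)*(w + 2)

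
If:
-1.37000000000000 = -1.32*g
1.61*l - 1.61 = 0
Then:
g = 1.04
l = 1.00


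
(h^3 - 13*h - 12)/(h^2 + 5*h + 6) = (h^2 - 3*h - 4)/(h + 2)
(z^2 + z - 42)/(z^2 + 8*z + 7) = (z - 6)/(z + 1)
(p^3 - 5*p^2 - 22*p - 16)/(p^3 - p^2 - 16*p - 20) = (p^2 - 7*p - 8)/(p^2 - 3*p - 10)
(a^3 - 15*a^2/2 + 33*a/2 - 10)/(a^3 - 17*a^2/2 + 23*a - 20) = (a - 1)/(a - 2)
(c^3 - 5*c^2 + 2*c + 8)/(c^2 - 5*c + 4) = (c^2 - c - 2)/(c - 1)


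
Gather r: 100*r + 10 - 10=100*r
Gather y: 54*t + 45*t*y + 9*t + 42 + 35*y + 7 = 63*t + y*(45*t + 35) + 49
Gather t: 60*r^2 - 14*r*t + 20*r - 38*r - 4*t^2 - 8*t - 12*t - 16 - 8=60*r^2 - 18*r - 4*t^2 + t*(-14*r - 20) - 24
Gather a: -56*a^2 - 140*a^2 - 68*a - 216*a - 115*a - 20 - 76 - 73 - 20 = -196*a^2 - 399*a - 189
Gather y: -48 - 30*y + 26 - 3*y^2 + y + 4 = -3*y^2 - 29*y - 18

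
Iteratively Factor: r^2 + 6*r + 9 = (r + 3)*(r + 3)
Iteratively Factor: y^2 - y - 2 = (y + 1)*(y - 2)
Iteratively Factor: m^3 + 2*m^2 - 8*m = (m + 4)*(m^2 - 2*m) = m*(m + 4)*(m - 2)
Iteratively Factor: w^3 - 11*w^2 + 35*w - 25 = (w - 5)*(w^2 - 6*w + 5) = (w - 5)*(w - 1)*(w - 5)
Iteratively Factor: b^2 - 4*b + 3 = (b - 1)*(b - 3)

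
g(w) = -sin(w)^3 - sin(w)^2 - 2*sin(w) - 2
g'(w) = -3*sin(w)^2*cos(w) - 2*sin(w)*cos(w) - 2*cos(w)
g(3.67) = -1.12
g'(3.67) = 1.51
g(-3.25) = -2.23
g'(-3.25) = 2.24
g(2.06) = -5.23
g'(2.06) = 2.87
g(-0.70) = -0.86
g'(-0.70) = -1.50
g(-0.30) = -1.47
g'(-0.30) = -1.60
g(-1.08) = -0.33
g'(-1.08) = -1.21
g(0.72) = -4.04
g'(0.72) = -3.48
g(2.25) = -4.63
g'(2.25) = 3.37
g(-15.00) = -0.85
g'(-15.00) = 1.50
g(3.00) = -2.30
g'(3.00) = 2.32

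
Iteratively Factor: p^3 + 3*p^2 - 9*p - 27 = (p + 3)*(p^2 - 9) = (p - 3)*(p + 3)*(p + 3)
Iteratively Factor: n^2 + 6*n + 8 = (n + 2)*(n + 4)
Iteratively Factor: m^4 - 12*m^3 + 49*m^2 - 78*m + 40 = (m - 2)*(m^3 - 10*m^2 + 29*m - 20) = (m - 2)*(m - 1)*(m^2 - 9*m + 20) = (m - 5)*(m - 2)*(m - 1)*(m - 4)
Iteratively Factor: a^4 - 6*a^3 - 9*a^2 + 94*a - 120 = (a - 2)*(a^3 - 4*a^2 - 17*a + 60) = (a - 3)*(a - 2)*(a^2 - a - 20) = (a - 5)*(a - 3)*(a - 2)*(a + 4)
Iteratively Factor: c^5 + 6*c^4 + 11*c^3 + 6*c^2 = (c + 1)*(c^4 + 5*c^3 + 6*c^2) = c*(c + 1)*(c^3 + 5*c^2 + 6*c) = c*(c + 1)*(c + 2)*(c^2 + 3*c) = c*(c + 1)*(c + 2)*(c + 3)*(c)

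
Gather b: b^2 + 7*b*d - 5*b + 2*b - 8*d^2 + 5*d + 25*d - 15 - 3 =b^2 + b*(7*d - 3) - 8*d^2 + 30*d - 18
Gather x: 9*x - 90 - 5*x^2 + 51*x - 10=-5*x^2 + 60*x - 100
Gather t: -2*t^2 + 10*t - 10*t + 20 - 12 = 8 - 2*t^2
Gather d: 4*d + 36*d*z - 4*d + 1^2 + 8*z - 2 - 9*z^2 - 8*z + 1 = 36*d*z - 9*z^2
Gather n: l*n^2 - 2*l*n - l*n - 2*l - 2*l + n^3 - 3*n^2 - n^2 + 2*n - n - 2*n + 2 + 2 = -4*l + n^3 + n^2*(l - 4) + n*(-3*l - 1) + 4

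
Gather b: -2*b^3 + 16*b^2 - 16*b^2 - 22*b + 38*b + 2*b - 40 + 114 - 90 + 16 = -2*b^3 + 18*b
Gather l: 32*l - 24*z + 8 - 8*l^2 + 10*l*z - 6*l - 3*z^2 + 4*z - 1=-8*l^2 + l*(10*z + 26) - 3*z^2 - 20*z + 7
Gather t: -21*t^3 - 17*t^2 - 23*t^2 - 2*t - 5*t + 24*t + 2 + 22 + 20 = -21*t^3 - 40*t^2 + 17*t + 44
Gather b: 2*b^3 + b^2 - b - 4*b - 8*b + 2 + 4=2*b^3 + b^2 - 13*b + 6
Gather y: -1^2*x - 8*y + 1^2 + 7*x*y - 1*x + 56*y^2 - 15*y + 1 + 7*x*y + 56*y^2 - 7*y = -2*x + 112*y^2 + y*(14*x - 30) + 2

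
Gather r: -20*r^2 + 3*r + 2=-20*r^2 + 3*r + 2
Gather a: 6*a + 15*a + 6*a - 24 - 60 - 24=27*a - 108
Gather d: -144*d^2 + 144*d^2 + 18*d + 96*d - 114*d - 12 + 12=0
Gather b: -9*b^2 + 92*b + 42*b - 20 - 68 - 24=-9*b^2 + 134*b - 112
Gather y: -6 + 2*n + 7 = 2*n + 1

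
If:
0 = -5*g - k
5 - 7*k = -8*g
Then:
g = -5/43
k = 25/43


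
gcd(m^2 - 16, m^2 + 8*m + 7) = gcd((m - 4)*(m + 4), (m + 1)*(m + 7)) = 1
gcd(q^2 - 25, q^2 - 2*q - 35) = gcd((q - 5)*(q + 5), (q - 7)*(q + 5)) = q + 5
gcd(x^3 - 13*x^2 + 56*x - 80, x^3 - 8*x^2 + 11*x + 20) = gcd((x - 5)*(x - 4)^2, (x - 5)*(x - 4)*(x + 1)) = x^2 - 9*x + 20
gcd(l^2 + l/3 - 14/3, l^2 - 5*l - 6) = 1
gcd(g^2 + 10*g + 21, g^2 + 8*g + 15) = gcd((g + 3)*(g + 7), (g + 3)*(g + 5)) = g + 3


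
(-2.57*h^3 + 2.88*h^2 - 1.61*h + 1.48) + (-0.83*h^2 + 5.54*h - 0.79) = -2.57*h^3 + 2.05*h^2 + 3.93*h + 0.69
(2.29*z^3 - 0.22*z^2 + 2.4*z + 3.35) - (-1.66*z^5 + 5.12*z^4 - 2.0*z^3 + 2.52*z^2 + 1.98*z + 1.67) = 1.66*z^5 - 5.12*z^4 + 4.29*z^3 - 2.74*z^2 + 0.42*z + 1.68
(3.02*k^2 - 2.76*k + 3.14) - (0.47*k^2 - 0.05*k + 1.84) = 2.55*k^2 - 2.71*k + 1.3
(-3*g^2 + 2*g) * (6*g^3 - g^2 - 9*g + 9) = -18*g^5 + 15*g^4 + 25*g^3 - 45*g^2 + 18*g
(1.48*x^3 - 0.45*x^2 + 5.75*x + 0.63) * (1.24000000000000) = 1.8352*x^3 - 0.558*x^2 + 7.13*x + 0.7812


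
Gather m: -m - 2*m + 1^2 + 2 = 3 - 3*m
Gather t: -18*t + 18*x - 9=-18*t + 18*x - 9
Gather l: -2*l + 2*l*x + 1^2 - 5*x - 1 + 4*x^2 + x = l*(2*x - 2) + 4*x^2 - 4*x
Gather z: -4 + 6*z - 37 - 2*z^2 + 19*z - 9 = -2*z^2 + 25*z - 50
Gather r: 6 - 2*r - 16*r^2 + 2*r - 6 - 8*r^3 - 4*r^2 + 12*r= -8*r^3 - 20*r^2 + 12*r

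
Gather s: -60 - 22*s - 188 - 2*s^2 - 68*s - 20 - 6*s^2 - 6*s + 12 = -8*s^2 - 96*s - 256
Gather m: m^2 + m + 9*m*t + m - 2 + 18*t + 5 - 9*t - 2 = m^2 + m*(9*t + 2) + 9*t + 1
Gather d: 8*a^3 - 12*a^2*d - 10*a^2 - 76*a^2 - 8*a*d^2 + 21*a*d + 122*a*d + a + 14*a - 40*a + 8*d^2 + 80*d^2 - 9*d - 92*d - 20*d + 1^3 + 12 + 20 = 8*a^3 - 86*a^2 - 25*a + d^2*(88 - 8*a) + d*(-12*a^2 + 143*a - 121) + 33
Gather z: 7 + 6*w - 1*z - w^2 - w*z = -w^2 + 6*w + z*(-w - 1) + 7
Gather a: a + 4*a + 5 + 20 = 5*a + 25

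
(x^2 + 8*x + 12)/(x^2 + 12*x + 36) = (x + 2)/(x + 6)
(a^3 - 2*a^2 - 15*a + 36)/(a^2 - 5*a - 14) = (-a^3 + 2*a^2 + 15*a - 36)/(-a^2 + 5*a + 14)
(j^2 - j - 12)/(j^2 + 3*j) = (j - 4)/j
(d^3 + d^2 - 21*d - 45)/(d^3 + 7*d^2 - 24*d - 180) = (d^2 + 6*d + 9)/(d^2 + 12*d + 36)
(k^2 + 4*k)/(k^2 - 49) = k*(k + 4)/(k^2 - 49)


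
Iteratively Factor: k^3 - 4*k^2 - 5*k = (k - 5)*(k^2 + k) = (k - 5)*(k + 1)*(k)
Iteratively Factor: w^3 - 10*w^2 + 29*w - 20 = (w - 5)*(w^2 - 5*w + 4) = (w - 5)*(w - 1)*(w - 4)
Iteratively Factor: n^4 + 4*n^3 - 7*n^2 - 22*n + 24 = (n + 3)*(n^3 + n^2 - 10*n + 8) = (n - 2)*(n + 3)*(n^2 + 3*n - 4) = (n - 2)*(n + 3)*(n + 4)*(n - 1)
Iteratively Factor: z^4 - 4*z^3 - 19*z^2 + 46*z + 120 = (z - 4)*(z^3 - 19*z - 30) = (z - 4)*(z + 2)*(z^2 - 2*z - 15) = (z - 4)*(z + 2)*(z + 3)*(z - 5)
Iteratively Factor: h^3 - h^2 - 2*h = (h + 1)*(h^2 - 2*h) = (h - 2)*(h + 1)*(h)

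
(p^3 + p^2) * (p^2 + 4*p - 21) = p^5 + 5*p^4 - 17*p^3 - 21*p^2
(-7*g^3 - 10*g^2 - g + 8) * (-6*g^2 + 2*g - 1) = 42*g^5 + 46*g^4 - 7*g^3 - 40*g^2 + 17*g - 8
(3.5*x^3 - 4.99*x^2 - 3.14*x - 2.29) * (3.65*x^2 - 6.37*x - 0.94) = 12.775*x^5 - 40.5085*x^4 + 17.0353*x^3 + 16.3339*x^2 + 17.5389*x + 2.1526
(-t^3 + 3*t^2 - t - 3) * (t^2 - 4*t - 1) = -t^5 + 7*t^4 - 12*t^3 - 2*t^2 + 13*t + 3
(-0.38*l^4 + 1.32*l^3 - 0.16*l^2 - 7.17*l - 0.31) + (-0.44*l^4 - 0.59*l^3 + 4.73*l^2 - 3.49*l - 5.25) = -0.82*l^4 + 0.73*l^3 + 4.57*l^2 - 10.66*l - 5.56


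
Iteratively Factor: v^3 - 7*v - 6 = (v + 2)*(v^2 - 2*v - 3) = (v - 3)*(v + 2)*(v + 1)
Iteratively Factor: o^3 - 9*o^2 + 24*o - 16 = (o - 4)*(o^2 - 5*o + 4) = (o - 4)*(o - 1)*(o - 4)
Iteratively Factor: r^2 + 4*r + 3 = (r + 3)*(r + 1)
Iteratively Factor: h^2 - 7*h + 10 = (h - 5)*(h - 2)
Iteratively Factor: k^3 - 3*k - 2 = (k + 1)*(k^2 - k - 2) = (k + 1)^2*(k - 2)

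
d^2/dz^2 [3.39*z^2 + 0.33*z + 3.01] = 6.78000000000000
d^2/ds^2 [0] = 0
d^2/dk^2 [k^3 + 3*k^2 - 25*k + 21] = 6*k + 6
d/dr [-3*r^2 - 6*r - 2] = -6*r - 6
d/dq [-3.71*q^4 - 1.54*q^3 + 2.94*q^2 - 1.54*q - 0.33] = -14.84*q^3 - 4.62*q^2 + 5.88*q - 1.54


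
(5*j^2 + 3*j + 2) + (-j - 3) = 5*j^2 + 2*j - 1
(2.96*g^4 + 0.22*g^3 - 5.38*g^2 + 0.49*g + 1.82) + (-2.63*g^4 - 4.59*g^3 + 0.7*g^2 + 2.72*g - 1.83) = 0.33*g^4 - 4.37*g^3 - 4.68*g^2 + 3.21*g - 0.01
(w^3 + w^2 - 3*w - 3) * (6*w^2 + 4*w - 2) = 6*w^5 + 10*w^4 - 16*w^3 - 32*w^2 - 6*w + 6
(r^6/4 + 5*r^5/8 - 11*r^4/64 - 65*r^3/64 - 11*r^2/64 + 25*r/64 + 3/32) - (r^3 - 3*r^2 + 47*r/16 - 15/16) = r^6/4 + 5*r^5/8 - 11*r^4/64 - 129*r^3/64 + 181*r^2/64 - 163*r/64 + 33/32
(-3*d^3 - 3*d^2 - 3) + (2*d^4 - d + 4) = 2*d^4 - 3*d^3 - 3*d^2 - d + 1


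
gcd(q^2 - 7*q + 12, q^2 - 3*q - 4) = q - 4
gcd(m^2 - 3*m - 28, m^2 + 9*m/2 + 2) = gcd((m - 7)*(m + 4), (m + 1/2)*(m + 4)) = m + 4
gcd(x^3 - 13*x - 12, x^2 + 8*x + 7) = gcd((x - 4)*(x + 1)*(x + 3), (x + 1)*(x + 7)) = x + 1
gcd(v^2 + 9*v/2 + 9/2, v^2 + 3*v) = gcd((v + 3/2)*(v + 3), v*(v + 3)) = v + 3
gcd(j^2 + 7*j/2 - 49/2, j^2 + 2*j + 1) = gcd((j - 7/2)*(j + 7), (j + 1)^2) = 1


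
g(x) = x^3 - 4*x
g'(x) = 3*x^2 - 4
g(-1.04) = 3.04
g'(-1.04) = -0.76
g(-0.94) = 2.93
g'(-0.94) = -1.35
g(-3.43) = -26.63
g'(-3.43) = 31.29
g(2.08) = 0.68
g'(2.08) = 8.98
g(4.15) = 54.87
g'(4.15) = 47.67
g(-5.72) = -164.27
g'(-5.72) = 94.16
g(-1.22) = 3.06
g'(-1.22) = 0.47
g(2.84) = 11.55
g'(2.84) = 20.20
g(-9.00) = -693.00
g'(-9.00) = 239.00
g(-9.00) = -693.00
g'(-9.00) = 239.00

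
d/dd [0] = 0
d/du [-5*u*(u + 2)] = -10*u - 10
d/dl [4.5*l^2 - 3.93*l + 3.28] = 9.0*l - 3.93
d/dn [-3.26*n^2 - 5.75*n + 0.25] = -6.52*n - 5.75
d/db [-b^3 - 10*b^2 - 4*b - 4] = -3*b^2 - 20*b - 4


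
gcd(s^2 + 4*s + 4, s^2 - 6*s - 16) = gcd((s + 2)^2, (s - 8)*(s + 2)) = s + 2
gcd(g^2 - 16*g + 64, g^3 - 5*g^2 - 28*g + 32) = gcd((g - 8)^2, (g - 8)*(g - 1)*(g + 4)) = g - 8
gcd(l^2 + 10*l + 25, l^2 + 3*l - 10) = l + 5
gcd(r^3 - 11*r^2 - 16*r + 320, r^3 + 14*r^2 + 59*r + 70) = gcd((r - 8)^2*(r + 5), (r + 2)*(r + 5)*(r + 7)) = r + 5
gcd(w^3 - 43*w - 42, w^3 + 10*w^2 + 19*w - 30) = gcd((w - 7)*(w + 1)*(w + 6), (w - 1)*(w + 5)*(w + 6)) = w + 6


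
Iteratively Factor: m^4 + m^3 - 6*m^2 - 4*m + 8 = (m - 2)*(m^3 + 3*m^2 - 4) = (m - 2)*(m + 2)*(m^2 + m - 2) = (m - 2)*(m + 2)^2*(m - 1)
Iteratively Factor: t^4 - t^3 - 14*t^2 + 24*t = (t + 4)*(t^3 - 5*t^2 + 6*t) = t*(t + 4)*(t^2 - 5*t + 6) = t*(t - 3)*(t + 4)*(t - 2)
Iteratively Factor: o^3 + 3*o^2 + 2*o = (o)*(o^2 + 3*o + 2) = o*(o + 2)*(o + 1)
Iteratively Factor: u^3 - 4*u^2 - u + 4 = (u + 1)*(u^2 - 5*u + 4) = (u - 4)*(u + 1)*(u - 1)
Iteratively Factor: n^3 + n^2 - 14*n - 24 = (n + 3)*(n^2 - 2*n - 8) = (n - 4)*(n + 3)*(n + 2)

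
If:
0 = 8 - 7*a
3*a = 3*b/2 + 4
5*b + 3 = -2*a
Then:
No Solution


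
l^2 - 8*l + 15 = (l - 5)*(l - 3)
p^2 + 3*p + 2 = (p + 1)*(p + 2)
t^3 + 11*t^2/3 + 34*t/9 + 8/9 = (t + 1/3)*(t + 4/3)*(t + 2)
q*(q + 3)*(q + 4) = q^3 + 7*q^2 + 12*q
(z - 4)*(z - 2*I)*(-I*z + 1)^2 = -z^4 + 4*z^3 - 3*z^2 + 12*z - 2*I*z + 8*I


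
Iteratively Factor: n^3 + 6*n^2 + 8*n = (n + 4)*(n^2 + 2*n) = n*(n + 4)*(n + 2)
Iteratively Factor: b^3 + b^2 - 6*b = (b)*(b^2 + b - 6) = b*(b + 3)*(b - 2)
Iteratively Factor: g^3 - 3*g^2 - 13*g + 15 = (g - 1)*(g^2 - 2*g - 15) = (g - 5)*(g - 1)*(g + 3)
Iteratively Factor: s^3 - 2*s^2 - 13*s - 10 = (s + 2)*(s^2 - 4*s - 5) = (s - 5)*(s + 2)*(s + 1)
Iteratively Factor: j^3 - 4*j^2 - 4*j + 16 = (j + 2)*(j^2 - 6*j + 8) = (j - 2)*(j + 2)*(j - 4)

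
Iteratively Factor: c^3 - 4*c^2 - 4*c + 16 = (c - 4)*(c^2 - 4) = (c - 4)*(c - 2)*(c + 2)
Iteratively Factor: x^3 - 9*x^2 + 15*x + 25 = (x - 5)*(x^2 - 4*x - 5) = (x - 5)^2*(x + 1)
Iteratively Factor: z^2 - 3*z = (z - 3)*(z)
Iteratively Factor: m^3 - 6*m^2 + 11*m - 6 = (m - 1)*(m^2 - 5*m + 6) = (m - 2)*(m - 1)*(m - 3)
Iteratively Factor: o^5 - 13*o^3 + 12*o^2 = (o + 4)*(o^4 - 4*o^3 + 3*o^2) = o*(o + 4)*(o^3 - 4*o^2 + 3*o) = o*(o - 1)*(o + 4)*(o^2 - 3*o) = o*(o - 3)*(o - 1)*(o + 4)*(o)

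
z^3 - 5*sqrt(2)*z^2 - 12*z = z*(z - 6*sqrt(2))*(z + sqrt(2))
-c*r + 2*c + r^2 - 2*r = (-c + r)*(r - 2)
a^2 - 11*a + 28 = (a - 7)*(a - 4)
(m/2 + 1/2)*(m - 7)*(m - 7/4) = m^3/2 - 31*m^2/8 + 7*m/4 + 49/8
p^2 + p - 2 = (p - 1)*(p + 2)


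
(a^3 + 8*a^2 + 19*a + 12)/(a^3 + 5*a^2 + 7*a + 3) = (a + 4)/(a + 1)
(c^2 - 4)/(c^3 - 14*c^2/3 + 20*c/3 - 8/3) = 3*(c + 2)/(3*c^2 - 8*c + 4)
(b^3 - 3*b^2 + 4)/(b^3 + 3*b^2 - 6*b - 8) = (b - 2)/(b + 4)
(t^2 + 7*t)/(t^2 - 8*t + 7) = t*(t + 7)/(t^2 - 8*t + 7)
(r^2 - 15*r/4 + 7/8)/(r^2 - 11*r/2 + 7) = (r - 1/4)/(r - 2)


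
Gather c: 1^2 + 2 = 3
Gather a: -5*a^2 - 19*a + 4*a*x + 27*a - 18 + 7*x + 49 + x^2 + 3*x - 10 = -5*a^2 + a*(4*x + 8) + x^2 + 10*x + 21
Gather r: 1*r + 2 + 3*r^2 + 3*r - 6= 3*r^2 + 4*r - 4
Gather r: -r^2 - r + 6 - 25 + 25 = -r^2 - r + 6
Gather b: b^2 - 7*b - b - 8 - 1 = b^2 - 8*b - 9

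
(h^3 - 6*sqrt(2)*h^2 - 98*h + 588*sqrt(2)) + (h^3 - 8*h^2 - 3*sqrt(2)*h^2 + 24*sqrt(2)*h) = 2*h^3 - 9*sqrt(2)*h^2 - 8*h^2 - 98*h + 24*sqrt(2)*h + 588*sqrt(2)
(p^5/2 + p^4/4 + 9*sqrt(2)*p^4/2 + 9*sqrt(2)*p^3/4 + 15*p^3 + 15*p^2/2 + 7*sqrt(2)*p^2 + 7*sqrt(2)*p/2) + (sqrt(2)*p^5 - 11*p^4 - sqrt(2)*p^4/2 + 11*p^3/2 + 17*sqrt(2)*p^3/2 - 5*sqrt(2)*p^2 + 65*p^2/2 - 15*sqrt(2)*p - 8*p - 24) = p^5/2 + sqrt(2)*p^5 - 43*p^4/4 + 4*sqrt(2)*p^4 + 43*sqrt(2)*p^3/4 + 41*p^3/2 + 2*sqrt(2)*p^2 + 40*p^2 - 23*sqrt(2)*p/2 - 8*p - 24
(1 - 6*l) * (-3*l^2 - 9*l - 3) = 18*l^3 + 51*l^2 + 9*l - 3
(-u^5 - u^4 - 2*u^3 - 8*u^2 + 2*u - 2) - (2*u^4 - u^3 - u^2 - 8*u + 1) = -u^5 - 3*u^4 - u^3 - 7*u^2 + 10*u - 3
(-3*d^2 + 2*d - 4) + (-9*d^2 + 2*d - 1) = -12*d^2 + 4*d - 5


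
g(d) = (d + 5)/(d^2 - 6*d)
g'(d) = (6 - 2*d)*(d + 5)/(d^2 - 6*d)^2 + 1/(d^2 - 6*d)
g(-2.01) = 0.19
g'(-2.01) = 0.18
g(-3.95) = 0.03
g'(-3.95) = 0.03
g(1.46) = -0.97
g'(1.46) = 0.30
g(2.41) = -0.86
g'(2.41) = 0.00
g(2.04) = -0.87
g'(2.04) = 0.08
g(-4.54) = 0.01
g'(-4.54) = 0.02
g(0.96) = -1.23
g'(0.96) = 0.83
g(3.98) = -1.12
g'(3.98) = -0.40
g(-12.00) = -0.03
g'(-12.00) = 0.00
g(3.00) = -0.89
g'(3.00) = -0.11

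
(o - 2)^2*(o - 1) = o^3 - 5*o^2 + 8*o - 4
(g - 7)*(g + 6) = g^2 - g - 42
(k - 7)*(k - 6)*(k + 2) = k^3 - 11*k^2 + 16*k + 84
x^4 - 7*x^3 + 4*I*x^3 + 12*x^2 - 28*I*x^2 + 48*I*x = x*(x - 4)*(x - 3)*(x + 4*I)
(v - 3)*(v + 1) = v^2 - 2*v - 3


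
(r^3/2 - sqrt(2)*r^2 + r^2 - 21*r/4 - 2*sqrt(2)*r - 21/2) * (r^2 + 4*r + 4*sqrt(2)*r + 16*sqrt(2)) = r^5/2 + sqrt(2)*r^4 + 3*r^4 - 37*r^3/4 + 6*sqrt(2)*r^3 - 159*r^2/2 - 13*sqrt(2)*r^2 - 126*sqrt(2)*r - 106*r - 168*sqrt(2)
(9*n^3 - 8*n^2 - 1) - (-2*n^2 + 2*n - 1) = 9*n^3 - 6*n^2 - 2*n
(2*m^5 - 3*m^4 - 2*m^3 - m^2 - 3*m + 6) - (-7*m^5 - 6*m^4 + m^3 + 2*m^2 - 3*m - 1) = 9*m^5 + 3*m^4 - 3*m^3 - 3*m^2 + 7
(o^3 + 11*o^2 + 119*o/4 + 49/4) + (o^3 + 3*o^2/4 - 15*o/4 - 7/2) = 2*o^3 + 47*o^2/4 + 26*o + 35/4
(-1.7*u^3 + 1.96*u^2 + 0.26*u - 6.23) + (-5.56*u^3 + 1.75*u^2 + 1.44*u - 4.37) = -7.26*u^3 + 3.71*u^2 + 1.7*u - 10.6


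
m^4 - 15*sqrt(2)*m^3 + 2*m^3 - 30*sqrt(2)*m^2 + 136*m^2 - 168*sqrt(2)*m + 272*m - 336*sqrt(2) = (m + 2)*(m - 7*sqrt(2))*(m - 6*sqrt(2))*(m - 2*sqrt(2))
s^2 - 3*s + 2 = (s - 2)*(s - 1)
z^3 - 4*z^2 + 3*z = z*(z - 3)*(z - 1)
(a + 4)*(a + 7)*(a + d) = a^3 + a^2*d + 11*a^2 + 11*a*d + 28*a + 28*d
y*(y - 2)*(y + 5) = y^3 + 3*y^2 - 10*y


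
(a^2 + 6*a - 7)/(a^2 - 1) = (a + 7)/(a + 1)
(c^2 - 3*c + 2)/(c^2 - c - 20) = (-c^2 + 3*c - 2)/(-c^2 + c + 20)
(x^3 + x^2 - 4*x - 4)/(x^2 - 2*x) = x + 3 + 2/x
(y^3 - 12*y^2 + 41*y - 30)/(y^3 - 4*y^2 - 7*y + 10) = (y - 6)/(y + 2)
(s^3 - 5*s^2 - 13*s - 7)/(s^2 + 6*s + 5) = (s^2 - 6*s - 7)/(s + 5)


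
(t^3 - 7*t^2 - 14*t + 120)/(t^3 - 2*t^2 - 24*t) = (t - 5)/t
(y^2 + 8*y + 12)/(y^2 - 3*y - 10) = (y + 6)/(y - 5)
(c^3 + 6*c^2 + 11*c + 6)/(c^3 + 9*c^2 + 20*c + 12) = (c + 3)/(c + 6)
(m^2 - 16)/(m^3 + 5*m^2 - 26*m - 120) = (m - 4)/(m^2 + m - 30)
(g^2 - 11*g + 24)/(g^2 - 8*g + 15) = (g - 8)/(g - 5)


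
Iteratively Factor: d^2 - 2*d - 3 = (d - 3)*(d + 1)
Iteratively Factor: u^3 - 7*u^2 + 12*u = (u - 3)*(u^2 - 4*u) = (u - 4)*(u - 3)*(u)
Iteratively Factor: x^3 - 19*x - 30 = (x + 3)*(x^2 - 3*x - 10) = (x - 5)*(x + 3)*(x + 2)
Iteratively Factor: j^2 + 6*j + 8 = (j + 4)*(j + 2)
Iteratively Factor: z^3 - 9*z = (z)*(z^2 - 9) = z*(z - 3)*(z + 3)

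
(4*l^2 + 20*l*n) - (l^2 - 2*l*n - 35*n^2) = 3*l^2 + 22*l*n + 35*n^2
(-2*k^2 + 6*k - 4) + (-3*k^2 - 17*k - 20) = -5*k^2 - 11*k - 24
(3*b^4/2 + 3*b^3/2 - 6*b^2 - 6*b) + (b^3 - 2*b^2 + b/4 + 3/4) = 3*b^4/2 + 5*b^3/2 - 8*b^2 - 23*b/4 + 3/4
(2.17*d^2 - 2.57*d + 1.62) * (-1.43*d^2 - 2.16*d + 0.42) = -3.1031*d^4 - 1.0121*d^3 + 4.146*d^2 - 4.5786*d + 0.6804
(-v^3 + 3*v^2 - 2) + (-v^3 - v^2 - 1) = -2*v^3 + 2*v^2 - 3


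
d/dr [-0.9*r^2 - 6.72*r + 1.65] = -1.8*r - 6.72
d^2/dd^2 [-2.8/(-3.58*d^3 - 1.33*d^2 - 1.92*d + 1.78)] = (-(60.144*d + 7.448)*(3.58*d^3 + 1.33*d^2 + 1.92*d - 1.78) + 2.8*(10.74*d^2 + 2.66*d + 1.92)*(21.48*d^2 + 5.32*d + 3.84))/(3.58*d^3 + 1.33*d^2 + 1.92*d - 1.78)^3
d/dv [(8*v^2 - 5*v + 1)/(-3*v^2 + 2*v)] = (v^2 + 6*v - 2)/(v^2*(9*v^2 - 12*v + 4))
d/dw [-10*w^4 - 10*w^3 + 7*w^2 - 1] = 2*w*(-20*w^2 - 15*w + 7)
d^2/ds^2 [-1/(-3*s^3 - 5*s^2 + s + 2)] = 2*(-(9*s + 5)*(3*s^3 + 5*s^2 - s - 2) + (9*s^2 + 10*s - 1)^2)/(3*s^3 + 5*s^2 - s - 2)^3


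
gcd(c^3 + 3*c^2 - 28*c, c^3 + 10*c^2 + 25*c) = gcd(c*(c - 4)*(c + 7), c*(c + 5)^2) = c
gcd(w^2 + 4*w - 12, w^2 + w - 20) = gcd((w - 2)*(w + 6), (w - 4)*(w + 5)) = 1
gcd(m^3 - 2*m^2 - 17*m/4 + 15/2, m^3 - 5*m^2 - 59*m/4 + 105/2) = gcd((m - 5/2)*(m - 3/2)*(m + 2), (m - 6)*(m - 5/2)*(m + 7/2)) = m - 5/2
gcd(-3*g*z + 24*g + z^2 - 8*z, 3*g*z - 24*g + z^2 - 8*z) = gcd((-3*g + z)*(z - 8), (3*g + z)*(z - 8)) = z - 8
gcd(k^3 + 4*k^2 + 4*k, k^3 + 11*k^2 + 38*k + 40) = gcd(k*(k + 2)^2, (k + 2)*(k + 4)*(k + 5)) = k + 2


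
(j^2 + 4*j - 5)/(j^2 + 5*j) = (j - 1)/j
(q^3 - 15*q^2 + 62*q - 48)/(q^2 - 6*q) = q - 9 + 8/q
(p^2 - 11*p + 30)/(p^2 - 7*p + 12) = (p^2 - 11*p + 30)/(p^2 - 7*p + 12)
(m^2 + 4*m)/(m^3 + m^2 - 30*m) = (m + 4)/(m^2 + m - 30)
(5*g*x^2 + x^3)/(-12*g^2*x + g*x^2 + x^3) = x*(5*g + x)/(-12*g^2 + g*x + x^2)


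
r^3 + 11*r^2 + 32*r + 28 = (r + 2)^2*(r + 7)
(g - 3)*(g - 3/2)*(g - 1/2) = g^3 - 5*g^2 + 27*g/4 - 9/4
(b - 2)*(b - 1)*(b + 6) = b^3 + 3*b^2 - 16*b + 12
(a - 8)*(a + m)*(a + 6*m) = a^3 + 7*a^2*m - 8*a^2 + 6*a*m^2 - 56*a*m - 48*m^2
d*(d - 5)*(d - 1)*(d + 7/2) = d^4 - 5*d^3/2 - 16*d^2 + 35*d/2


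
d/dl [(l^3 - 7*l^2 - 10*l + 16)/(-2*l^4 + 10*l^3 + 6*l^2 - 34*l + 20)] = (l^2 - 16*l + 43)/(2*(l^4 - 12*l^3 + 46*l^2 - 60*l + 25))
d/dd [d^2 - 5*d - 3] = 2*d - 5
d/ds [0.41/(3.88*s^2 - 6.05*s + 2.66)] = (2.4805 - 3.1816*s)/(3.88*s^2 - 6.05*s + 2.66)^2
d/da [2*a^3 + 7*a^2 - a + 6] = 6*a^2 + 14*a - 1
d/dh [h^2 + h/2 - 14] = 2*h + 1/2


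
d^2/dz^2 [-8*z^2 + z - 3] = -16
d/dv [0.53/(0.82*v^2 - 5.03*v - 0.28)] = (2.6659 - 0.8692*v)/(-0.82*v^2 + 5.03*v + 0.28)^2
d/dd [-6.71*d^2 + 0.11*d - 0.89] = 0.11 - 13.42*d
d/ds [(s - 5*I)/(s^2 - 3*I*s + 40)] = (-s^2 + 10*I*s + 55)/(s^4 - 6*I*s^3 + 71*s^2 - 240*I*s + 1600)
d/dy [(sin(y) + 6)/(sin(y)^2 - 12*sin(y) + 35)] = (-12*sin(y) + cos(y)^2 + 106)*cos(y)/(sin(y)^2 - 12*sin(y) + 35)^2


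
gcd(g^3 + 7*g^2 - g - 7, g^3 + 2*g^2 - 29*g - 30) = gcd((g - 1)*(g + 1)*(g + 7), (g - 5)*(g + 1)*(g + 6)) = g + 1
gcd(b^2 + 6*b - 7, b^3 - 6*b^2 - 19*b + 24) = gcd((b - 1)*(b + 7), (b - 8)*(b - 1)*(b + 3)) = b - 1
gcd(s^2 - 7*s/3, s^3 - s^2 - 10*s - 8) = 1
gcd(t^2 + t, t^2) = t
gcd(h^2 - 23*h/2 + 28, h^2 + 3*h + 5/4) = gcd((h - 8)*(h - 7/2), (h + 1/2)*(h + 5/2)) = 1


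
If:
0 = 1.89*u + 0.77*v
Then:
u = -0.407407407407407*v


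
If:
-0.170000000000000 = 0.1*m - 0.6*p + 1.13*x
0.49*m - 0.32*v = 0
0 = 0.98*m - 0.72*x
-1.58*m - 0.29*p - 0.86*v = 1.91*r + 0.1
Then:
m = 0.73469387755102*x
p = 2.00578231292517*x + 0.283333333333333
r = -1.41884460590519*x - 0.0953752181500873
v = 1.125*x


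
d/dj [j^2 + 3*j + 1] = 2*j + 3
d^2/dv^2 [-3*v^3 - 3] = -18*v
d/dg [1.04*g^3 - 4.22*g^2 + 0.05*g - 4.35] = 3.12*g^2 - 8.44*g + 0.05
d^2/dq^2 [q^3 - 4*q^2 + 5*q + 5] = 6*q - 8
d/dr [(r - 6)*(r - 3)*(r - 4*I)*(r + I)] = 4*r^3 + r^2*(-27 - 9*I) + r*(44 + 54*I) - 36 - 54*I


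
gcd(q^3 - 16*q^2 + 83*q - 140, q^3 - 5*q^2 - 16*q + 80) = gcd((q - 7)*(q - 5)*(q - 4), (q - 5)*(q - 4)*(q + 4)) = q^2 - 9*q + 20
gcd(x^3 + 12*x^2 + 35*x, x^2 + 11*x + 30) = x + 5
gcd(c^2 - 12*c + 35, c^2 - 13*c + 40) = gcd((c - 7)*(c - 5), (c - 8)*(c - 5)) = c - 5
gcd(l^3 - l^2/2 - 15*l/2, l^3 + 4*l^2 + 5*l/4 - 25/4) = l + 5/2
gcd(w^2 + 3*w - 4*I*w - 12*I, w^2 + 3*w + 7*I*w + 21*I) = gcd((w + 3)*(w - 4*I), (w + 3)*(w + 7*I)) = w + 3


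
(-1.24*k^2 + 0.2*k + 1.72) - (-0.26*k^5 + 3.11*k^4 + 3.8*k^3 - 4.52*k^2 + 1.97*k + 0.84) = 0.26*k^5 - 3.11*k^4 - 3.8*k^3 + 3.28*k^2 - 1.77*k + 0.88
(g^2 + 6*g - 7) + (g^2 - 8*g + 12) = 2*g^2 - 2*g + 5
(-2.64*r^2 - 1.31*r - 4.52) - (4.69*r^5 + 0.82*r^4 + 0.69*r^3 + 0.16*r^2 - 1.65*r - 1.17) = -4.69*r^5 - 0.82*r^4 - 0.69*r^3 - 2.8*r^2 + 0.34*r - 3.35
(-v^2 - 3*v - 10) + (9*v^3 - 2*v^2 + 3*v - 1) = 9*v^3 - 3*v^2 - 11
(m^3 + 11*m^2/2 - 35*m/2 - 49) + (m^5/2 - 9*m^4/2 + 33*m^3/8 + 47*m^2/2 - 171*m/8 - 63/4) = m^5/2 - 9*m^4/2 + 41*m^3/8 + 29*m^2 - 311*m/8 - 259/4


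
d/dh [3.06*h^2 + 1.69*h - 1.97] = 6.12*h + 1.69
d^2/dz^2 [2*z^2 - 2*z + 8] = 4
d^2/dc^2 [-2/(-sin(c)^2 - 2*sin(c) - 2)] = 4*(-2*sin(c)^4 - 3*sin(c)^3 + 5*sin(c)^2 + 8*sin(c) + 2)/(sin(c)^2 + 2*sin(c) + 2)^3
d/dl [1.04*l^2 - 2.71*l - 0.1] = 2.08*l - 2.71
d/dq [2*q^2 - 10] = 4*q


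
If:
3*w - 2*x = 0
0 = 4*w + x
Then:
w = 0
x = 0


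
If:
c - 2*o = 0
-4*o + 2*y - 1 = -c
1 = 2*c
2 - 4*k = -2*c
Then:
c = 1/2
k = 3/4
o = 1/4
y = 3/4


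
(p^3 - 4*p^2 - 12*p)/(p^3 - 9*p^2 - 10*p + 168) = p*(p + 2)/(p^2 - 3*p - 28)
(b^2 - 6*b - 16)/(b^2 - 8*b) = (b + 2)/b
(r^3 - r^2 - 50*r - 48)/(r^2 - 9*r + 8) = (r^2 + 7*r + 6)/(r - 1)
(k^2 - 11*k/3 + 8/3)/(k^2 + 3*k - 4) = (k - 8/3)/(k + 4)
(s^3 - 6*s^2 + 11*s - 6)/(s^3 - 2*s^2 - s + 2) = (s - 3)/(s + 1)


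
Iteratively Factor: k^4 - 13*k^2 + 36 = (k - 3)*(k^3 + 3*k^2 - 4*k - 12) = (k - 3)*(k - 2)*(k^2 + 5*k + 6) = (k - 3)*(k - 2)*(k + 3)*(k + 2)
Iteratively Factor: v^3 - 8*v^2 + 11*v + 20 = (v + 1)*(v^2 - 9*v + 20) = (v - 4)*(v + 1)*(v - 5)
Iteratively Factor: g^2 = (g)*(g)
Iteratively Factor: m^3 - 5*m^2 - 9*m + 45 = (m - 5)*(m^2 - 9) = (m - 5)*(m - 3)*(m + 3)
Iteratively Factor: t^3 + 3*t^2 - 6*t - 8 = (t - 2)*(t^2 + 5*t + 4) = (t - 2)*(t + 1)*(t + 4)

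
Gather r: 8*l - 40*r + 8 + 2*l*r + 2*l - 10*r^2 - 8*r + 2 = 10*l - 10*r^2 + r*(2*l - 48) + 10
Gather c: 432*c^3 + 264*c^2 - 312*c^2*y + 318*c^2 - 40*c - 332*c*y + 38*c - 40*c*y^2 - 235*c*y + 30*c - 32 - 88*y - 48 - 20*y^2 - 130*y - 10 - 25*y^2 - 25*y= 432*c^3 + c^2*(582 - 312*y) + c*(-40*y^2 - 567*y + 28) - 45*y^2 - 243*y - 90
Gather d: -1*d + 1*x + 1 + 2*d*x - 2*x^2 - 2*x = d*(2*x - 1) - 2*x^2 - x + 1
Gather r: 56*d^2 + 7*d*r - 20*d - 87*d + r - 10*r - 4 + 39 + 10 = 56*d^2 - 107*d + r*(7*d - 9) + 45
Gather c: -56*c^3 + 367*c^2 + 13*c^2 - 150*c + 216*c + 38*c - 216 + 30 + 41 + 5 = -56*c^3 + 380*c^2 + 104*c - 140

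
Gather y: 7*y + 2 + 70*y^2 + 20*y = 70*y^2 + 27*y + 2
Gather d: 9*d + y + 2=9*d + y + 2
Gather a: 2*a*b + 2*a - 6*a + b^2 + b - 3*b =a*(2*b - 4) + b^2 - 2*b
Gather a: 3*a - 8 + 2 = 3*a - 6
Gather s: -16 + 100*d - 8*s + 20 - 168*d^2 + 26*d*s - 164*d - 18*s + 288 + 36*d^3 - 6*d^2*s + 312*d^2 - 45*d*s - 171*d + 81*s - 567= 36*d^3 + 144*d^2 - 235*d + s*(-6*d^2 - 19*d + 55) - 275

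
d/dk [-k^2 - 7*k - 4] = -2*k - 7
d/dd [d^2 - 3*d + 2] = 2*d - 3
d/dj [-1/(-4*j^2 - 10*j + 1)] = 2*(-4*j - 5)/(4*j^2 + 10*j - 1)^2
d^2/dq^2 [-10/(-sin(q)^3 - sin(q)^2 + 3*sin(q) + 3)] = 10*(9*sin(q)^6 - 11*sin(q)^5 - 40*sin(q)^4 - 2*sin(q)^3 + 21*sin(q)^2 + 9*sin(q) + 18*cos(q)^6 + 6)/((sin(q) + 1)^3*(sin(q)^2 - 3)^3)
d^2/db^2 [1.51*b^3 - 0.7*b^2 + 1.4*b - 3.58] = 9.06*b - 1.4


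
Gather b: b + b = 2*b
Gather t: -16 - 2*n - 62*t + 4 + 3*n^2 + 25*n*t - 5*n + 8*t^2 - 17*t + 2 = 3*n^2 - 7*n + 8*t^2 + t*(25*n - 79) - 10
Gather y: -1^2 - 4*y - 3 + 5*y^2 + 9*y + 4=5*y^2 + 5*y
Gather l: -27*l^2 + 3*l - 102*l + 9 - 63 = -27*l^2 - 99*l - 54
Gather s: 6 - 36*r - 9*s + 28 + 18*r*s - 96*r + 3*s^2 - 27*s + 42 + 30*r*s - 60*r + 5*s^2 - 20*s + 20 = -192*r + 8*s^2 + s*(48*r - 56) + 96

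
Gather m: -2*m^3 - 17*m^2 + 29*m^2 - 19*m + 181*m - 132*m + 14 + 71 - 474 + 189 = -2*m^3 + 12*m^2 + 30*m - 200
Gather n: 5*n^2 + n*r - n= 5*n^2 + n*(r - 1)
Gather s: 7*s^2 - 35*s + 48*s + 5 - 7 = 7*s^2 + 13*s - 2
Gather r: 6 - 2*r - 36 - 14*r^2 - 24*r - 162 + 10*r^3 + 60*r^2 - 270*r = 10*r^3 + 46*r^2 - 296*r - 192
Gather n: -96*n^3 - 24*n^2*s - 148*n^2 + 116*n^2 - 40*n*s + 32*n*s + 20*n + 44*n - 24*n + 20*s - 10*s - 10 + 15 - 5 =-96*n^3 + n^2*(-24*s - 32) + n*(40 - 8*s) + 10*s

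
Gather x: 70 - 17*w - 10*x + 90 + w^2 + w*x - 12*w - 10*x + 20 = w^2 - 29*w + x*(w - 20) + 180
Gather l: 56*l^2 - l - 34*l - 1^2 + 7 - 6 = 56*l^2 - 35*l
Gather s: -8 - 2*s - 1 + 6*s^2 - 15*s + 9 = 6*s^2 - 17*s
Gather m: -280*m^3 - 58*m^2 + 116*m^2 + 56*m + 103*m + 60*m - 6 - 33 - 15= -280*m^3 + 58*m^2 + 219*m - 54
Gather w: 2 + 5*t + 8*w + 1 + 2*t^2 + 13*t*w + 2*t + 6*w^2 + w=2*t^2 + 7*t + 6*w^2 + w*(13*t + 9) + 3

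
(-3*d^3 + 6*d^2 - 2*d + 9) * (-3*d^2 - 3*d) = 9*d^5 - 9*d^4 - 12*d^3 - 21*d^2 - 27*d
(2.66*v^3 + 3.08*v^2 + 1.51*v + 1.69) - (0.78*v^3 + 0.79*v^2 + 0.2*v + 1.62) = 1.88*v^3 + 2.29*v^2 + 1.31*v + 0.0699999999999998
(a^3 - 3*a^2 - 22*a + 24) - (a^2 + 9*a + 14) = a^3 - 4*a^2 - 31*a + 10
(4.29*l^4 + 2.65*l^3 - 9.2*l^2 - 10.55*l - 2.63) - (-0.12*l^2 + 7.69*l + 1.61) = 4.29*l^4 + 2.65*l^3 - 9.08*l^2 - 18.24*l - 4.24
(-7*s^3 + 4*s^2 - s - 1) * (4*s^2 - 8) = -28*s^5 + 16*s^4 + 52*s^3 - 36*s^2 + 8*s + 8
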